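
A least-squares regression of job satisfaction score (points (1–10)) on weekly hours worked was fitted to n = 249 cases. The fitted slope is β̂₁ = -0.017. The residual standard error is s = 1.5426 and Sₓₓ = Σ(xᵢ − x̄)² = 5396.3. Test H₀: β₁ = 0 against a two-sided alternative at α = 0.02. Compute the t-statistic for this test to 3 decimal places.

SE(β̂₁) = s/√Sₓₓ = 1.5426/√5396.3 = 0.0209993.
t = -0.017 / 0.0209993 = -0.810.
df = n − 2 = 247.
Two-sided p ≈ 0.4190, which is ≥ 0.02, so fail to reject H₀.
The data do not give significant evidence of an association between weekly hours worked and job satisfaction score.

t = -0.810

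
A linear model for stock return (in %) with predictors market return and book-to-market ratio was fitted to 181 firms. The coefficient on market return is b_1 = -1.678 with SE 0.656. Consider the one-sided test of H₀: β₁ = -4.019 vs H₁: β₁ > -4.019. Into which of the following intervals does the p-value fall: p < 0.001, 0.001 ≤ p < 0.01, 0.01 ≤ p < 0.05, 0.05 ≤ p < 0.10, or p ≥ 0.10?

p < 0.001

t = (-1.678 − (-4.019)) / 0.656 = 3.569.
df = n − k − 1 = 181 − 2 − 1 = 178.
One-sided p = P(T_{178} > t) ≈ 0.0002.
So p < 0.001.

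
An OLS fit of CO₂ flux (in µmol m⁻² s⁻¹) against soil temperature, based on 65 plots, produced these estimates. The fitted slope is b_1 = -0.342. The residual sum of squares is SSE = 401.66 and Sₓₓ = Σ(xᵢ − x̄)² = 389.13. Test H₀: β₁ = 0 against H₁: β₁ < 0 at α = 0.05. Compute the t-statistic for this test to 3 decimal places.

t = -2.672

MSE = SSE/(n − 2) = 401.66/63 = 6.37556.
SE(b_1) = √(MSE/Sₓₓ) = √(6.37556/389.13) = 0.128.
t = -0.342 / 0.128 = -2.672.
df = n − 2 = 63.
One-sided p ≈ 0.0048, which is < 0.05, so reject H₀.
There is evidence that the true slope on soil temperature is negative.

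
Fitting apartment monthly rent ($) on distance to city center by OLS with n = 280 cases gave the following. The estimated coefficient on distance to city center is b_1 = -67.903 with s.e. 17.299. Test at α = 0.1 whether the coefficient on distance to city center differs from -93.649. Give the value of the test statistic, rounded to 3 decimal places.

H₀: β₁ = -93.649 vs H₁: β₁ ≠ -93.649.
t = (b_1 − β₁⁰)/SE = (-67.903 − (-93.649)) / 17.299 = 1.488.
df = n − 2 = 280 − 2 = 278.
Two-sided p ≈ 0.1378, which is ≥ 0.1, so fail to reject H₀.
The data are consistent with a true slope of -93.649 $ per unit of distance to city center.

t = 1.488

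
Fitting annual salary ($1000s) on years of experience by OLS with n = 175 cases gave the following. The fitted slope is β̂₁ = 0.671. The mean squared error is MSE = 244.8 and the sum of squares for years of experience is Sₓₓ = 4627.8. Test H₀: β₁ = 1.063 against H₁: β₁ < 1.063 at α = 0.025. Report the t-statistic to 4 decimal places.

t = -1.7044

SE(β̂₁) = √(MSE/Sₓₓ) = √(244.8/4627.8) = 0.229995.
t = (0.671 − 1.063) / 0.229995 = -1.7044.
df = n − 2 = 173.
One-sided p ≈ 0.0451, which is ≥ 0.025, so fail to reject H₀.
The data do not give significant evidence that the true slope on years of experience is below 1.063 $1000s per unit.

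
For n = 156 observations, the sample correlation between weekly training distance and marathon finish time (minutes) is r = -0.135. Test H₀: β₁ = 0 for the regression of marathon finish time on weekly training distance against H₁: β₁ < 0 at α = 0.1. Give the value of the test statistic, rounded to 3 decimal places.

t = r·√(n − 2)/√(1 − r²) = -0.135·√154/√0.981775 = -1.691.
df = n − 2 = 154.
One-sided p ≈ 0.0465, which is < 0.1, so reject H₀.
There is evidence of a linear association between weekly training distance and marathon finish time.

t = -1.691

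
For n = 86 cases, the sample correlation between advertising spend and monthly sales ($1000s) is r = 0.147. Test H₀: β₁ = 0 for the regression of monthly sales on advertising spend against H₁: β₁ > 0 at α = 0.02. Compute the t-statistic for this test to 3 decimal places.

t = r·√(n − 2)/√(1 − r²) = 0.147·√84/√0.978391 = 1.362.
df = n − 2 = 84.
One-sided p ≈ 0.0884, which is ≥ 0.02, so fail to reject H₀.
The data do not give significant evidence of a linear association between advertising spend and monthly sales.

t = 1.362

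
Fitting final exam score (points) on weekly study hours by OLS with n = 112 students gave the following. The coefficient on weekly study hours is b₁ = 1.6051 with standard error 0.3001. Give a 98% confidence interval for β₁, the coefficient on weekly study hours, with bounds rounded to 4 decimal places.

(0.8966, 2.3136)

df = n − 2 = 112 − 2 = 110.
t* = t_{0.01, 110} = 2.360726.
Margin = t* × SE = 2.360726 × 0.3001 = 0.708454.
CI: 1.6051 ± 0.708454 → (0.8966, 2.3136).
With 98% confidence, each one-unit increase in weekly study hours is associated with a change of between 0.8966 and 2.3136 points in final exam score.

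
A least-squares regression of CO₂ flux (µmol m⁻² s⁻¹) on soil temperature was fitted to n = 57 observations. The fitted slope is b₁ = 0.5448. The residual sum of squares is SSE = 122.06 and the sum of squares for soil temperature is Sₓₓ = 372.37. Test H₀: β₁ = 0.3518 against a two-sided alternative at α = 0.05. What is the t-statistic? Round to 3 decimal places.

t = 2.500

MSE = SSE/(n − 2) = 122.06/55 = 2.21927.
SE(b₁) = √(MSE/Sₓₓ) = √(2.21927/372.37) = 0.0772001.
t = (0.5448 − 0.3518) / 0.0772001 = 2.500.
df = n − 2 = 55.
Two-sided p ≈ 0.0154, which is < 0.05, so reject H₀.
There is evidence that the true slope on soil temperature differs from 0.3518 µmol m⁻² s⁻¹ per unit.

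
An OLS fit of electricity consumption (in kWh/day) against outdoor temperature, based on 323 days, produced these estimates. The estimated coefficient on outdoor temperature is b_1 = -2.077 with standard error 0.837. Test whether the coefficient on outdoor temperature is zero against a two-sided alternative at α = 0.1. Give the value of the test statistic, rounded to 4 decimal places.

t = -2.4815

H₀: β₁ = 0 vs H₁: β₁ ≠ 0.
t = (b_1 − β₁⁰)/SE = -2.077 / 0.837 = -2.4815.
df = n − 2 = 323 − 2 = 321.
Two-sided p ≈ 0.0136, which is < 0.1, so reject H₀.
There is evidence that outdoor temperature is associated with electricity consumption.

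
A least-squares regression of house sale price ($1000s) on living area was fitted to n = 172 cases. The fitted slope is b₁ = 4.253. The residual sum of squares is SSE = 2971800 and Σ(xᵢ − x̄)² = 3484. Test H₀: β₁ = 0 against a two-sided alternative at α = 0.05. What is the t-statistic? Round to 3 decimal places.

MSE = SSE/(n − 2) = 2971800/170 = 17481.2.
SE(b₁) = √(MSE/Sₓₓ) = √(17481.2/3484) = 2.23999.
t = 4.253 / 2.23999 = 1.899.
df = n − 2 = 170.
Two-sided p ≈ 0.0593, which is ≥ 0.05, so fail to reject H₀.
The data do not give significant evidence of an association between living area and house sale price.

t = 1.899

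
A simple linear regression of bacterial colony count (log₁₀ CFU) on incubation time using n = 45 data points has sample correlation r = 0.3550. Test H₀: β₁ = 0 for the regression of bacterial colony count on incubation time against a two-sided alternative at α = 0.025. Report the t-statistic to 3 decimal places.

t = 2.490

t = r·√(n − 2)/√(1 − r²) = 0.3550·√43/√0.873975 = 2.490.
df = n − 2 = 43.
Two-sided p ≈ 0.0167, which is < 0.025, so reject H₀.
There is evidence of a linear association between incubation time and bacterial colony count.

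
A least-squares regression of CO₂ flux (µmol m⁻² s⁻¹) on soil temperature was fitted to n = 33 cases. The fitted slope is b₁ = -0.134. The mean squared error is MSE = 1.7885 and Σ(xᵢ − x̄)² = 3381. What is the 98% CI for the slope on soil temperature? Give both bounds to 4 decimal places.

(-0.1904, -0.0776)

SE(b₁) = √(MSE/Sₓₓ) = √(1.7885/3381) = 0.0229997.
df = n − 2 = 31.
t* = t_{0.01, 31} = 2.452824.
Margin = t* × SE = 2.452824 × 0.0229997 = 0.056414.
CI: -0.134 ± 0.056414 → (-0.1904, -0.0776).
With 98% confidence, each one-unit increase in soil temperature is associated with a change of between -0.1904 and -0.0776 µmol m⁻² s⁻¹ in CO₂ flux.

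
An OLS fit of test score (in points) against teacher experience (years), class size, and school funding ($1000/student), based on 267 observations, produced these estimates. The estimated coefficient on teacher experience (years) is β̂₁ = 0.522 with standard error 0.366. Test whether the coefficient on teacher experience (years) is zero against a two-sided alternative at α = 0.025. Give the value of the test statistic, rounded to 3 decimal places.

t = 1.426

H₀: β₁ = 0 vs H₁: β₁ ≠ 0.
t = (β̂₁ − β₁⁰)/SE = 0.522 / 0.366 = 1.426.
df = n − k − 1 = 267 − 3 − 1 = 263.
Two-sided p ≈ 0.1550, which is ≥ 0.025, so fail to reject H₀.
The data do not give significant evidence of an association between teacher experience (years) and test score, after adjusting for the other predictors.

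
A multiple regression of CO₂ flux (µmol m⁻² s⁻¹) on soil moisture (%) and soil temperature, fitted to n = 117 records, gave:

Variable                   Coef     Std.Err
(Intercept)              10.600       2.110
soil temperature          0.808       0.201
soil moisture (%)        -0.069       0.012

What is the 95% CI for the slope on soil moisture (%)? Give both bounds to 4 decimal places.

(-0.0928, -0.0452)

Read off: b = -0.069, SE = 0.012 for soil moisture (%).
df = n − k − 1 = 117 − 2 − 1 = 114.
t* = t_{0.025, 114} = 1.980992.
Margin = t* × SE = 1.980992 × 0.012 = 0.023772.
CI: -0.069 ± 0.023772 → (-0.0928, -0.0452).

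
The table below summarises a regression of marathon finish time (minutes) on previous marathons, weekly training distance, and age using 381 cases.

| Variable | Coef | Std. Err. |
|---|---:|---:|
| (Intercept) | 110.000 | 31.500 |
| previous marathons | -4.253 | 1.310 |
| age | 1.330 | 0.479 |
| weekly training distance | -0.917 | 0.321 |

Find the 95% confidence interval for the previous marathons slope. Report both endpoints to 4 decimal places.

(-6.8288, -1.6772)

Read off: b = -4.253, SE = 1.310 for previous marathons.
df = n − k − 1 = 381 − 3 − 1 = 377.
t* = t_{0.025, 377} = 1.966276.
Margin = t* × SE = 1.966276 × 1.310 = 2.575822.
CI: -4.253 ± 2.575822 → (-6.8288, -1.6772).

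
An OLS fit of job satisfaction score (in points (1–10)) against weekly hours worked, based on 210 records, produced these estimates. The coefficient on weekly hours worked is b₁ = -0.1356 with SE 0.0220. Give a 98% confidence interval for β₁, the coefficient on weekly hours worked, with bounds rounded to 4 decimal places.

(-0.1872, -0.0840)

df = n − 2 = 210 − 2 = 208.
t* = t_{0.01, 208} = 2.344409.
Margin = t* × SE = 2.344409 × 0.0220 = 0.051577.
CI: -0.1356 ± 0.051577 → (-0.1872, -0.0840).
With 98% confidence, each one-unit increase in weekly hours worked is associated with a change of between -0.1872 and -0.0840 points (1–10) in job satisfaction score.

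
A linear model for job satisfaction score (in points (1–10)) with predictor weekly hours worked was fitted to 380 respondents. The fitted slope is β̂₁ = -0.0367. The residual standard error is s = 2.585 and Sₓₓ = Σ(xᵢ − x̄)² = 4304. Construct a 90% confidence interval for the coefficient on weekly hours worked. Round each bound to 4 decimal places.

(-0.1017, 0.0283)

SE(β̂₁) = s/√Sₓₓ = 2.585/√4304 = 0.0394026.
df = n − 2 = 378.
t* = t_{0.05, 378} = 1.648895.
Margin = t* × SE = 1.648895 × 0.0394026 = 0.064971.
CI: -0.0367 ± 0.064971 → (-0.1017, 0.0283).
With 90% confidence, each one-unit increase in weekly hours worked is associated with a change of between -0.1017 and 0.0283 points (1–10) in job satisfaction score.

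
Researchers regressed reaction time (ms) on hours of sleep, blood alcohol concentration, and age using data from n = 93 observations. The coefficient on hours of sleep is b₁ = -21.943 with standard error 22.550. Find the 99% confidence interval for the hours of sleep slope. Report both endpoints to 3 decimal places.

(-81.299, 37.413)

df = n − k − 1 = 93 − 3 − 1 = 89.
t* = t_{0.005, 89} = 2.632204.
Margin = t* × SE = 2.632204 × 22.550 = 59.35620.
CI: -21.943 ± 59.35620 → (-81.299, 37.413).
With 99% confidence, each one-unit increase in hours of sleep is associated with a change of between -81.299 and 37.413 ms in reaction time, holding the other predictors fixed.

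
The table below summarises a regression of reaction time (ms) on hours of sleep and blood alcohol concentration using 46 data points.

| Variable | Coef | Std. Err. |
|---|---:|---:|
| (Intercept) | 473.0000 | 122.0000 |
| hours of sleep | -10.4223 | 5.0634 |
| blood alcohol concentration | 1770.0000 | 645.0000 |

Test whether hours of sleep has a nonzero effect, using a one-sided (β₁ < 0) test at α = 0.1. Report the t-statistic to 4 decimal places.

t = -2.0584

Read off: b = -10.4223, SE = 5.0634 for hours of sleep.
H₀: β₁ = 0 vs H₁: β₁ < 0.
t = -10.4223 / 5.0634 = -2.0584.
df = n − k − 1 = 46 − 2 − 1 = 43.
One-sided p ≈ 0.0228, which is < 0.1, so reject H₀.
There is evidence that the true slope on hours of sleep is negative, holding the other predictors fixed.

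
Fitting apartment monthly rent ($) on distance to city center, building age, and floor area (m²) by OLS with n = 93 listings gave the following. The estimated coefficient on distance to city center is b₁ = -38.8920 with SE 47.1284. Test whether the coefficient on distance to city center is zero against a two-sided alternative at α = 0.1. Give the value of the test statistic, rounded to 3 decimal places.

H₀: β₁ = 0 vs H₁: β₁ ≠ 0.
t = (b₁ − β₁⁰)/SE = -38.8920 / 47.1284 = -0.825.
df = n − k − 1 = 93 − 3 − 1 = 89.
Two-sided p ≈ 0.4114, which is ≥ 0.1, so fail to reject H₀.
The data do not give significant evidence of an association between distance to city center and apartment monthly rent, after adjusting for the other predictors.

t = -0.825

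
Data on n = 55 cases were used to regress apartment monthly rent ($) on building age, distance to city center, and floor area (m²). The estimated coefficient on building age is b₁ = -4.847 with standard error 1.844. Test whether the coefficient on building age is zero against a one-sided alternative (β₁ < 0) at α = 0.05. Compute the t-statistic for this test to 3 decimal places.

H₀: β₁ = 0 vs H₁: β₁ < 0.
t = (b₁ − β₁⁰)/SE = -4.847 / 1.844 = -2.629.
df = n − k − 1 = 55 − 3 − 1 = 51.
One-sided p ≈ 0.0057, which is < 0.05, so reject H₀.
There is evidence that the true slope on building age is negative, holding the other predictors fixed.

t = -2.629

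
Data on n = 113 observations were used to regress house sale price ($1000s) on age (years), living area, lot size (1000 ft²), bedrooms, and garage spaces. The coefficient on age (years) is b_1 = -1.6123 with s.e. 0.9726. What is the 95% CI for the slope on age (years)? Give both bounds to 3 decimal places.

df = n − k − 1 = 113 − 5 − 1 = 107.
t* = t_{0.025, 107} = 1.982383.
Margin = t* × SE = 1.982383 × 0.9726 = 1.92807.
CI: -1.6123 ± 1.92807 → (-3.540, 0.316).
With 95% confidence, each one-unit increase in age (years) is associated with a change of between -3.540 and 0.316 $1000s in house sale price, holding the other predictors fixed.

(-3.540, 0.316)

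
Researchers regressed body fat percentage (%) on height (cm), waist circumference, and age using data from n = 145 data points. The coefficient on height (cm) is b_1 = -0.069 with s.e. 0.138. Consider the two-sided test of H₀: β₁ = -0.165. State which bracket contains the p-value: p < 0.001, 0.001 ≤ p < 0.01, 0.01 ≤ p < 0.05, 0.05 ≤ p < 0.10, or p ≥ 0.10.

t = (-0.069 − (-0.165)) / 0.138 = 0.696.
df = n − k − 1 = 145 − 3 − 1 = 141.
Two-sided p = 2·P(T_{141} > |t|) ≈ 0.4878.
So p ≥ 0.10.

p ≥ 0.10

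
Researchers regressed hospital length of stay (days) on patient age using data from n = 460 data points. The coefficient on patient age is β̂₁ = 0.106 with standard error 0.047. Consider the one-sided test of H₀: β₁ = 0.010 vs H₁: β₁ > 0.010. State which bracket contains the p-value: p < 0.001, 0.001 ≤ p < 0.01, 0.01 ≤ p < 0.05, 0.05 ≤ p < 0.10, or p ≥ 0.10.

t = (0.106 − 0.010) / 0.047 = 2.043.
df = n − 2 = 460 − 2 = 458.
One-sided p = P(T_{458} > t) ≈ 0.0208.
So 0.01 ≤ p < 0.05.

0.01 ≤ p < 0.05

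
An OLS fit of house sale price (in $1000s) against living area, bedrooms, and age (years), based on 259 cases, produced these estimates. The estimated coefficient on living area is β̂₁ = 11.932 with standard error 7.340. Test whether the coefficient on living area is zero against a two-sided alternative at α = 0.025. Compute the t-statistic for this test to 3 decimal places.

H₀: β₁ = 0 vs H₁: β₁ ≠ 0.
t = (β̂₁ − β₁⁰)/SE = 11.932 / 7.340 = 1.626.
df = n − k − 1 = 259 − 3 − 1 = 255.
Two-sided p ≈ 0.1053, which is ≥ 0.025, so fail to reject H₀.
The data do not give significant evidence of an association between living area and house sale price, after adjusting for the other predictors.

t = 1.626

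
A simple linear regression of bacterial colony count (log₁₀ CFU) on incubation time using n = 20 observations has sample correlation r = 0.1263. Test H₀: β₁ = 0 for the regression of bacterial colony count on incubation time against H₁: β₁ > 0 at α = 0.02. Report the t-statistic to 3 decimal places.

t = r·√(n − 2)/√(1 − r²) = 0.1263·√18/√0.984048 = 0.540.
df = n − 2 = 18.
One-sided p ≈ 0.2978, which is ≥ 0.02, so fail to reject H₀.
The data do not give significant evidence of a linear association between incubation time and bacterial colony count.

t = 0.540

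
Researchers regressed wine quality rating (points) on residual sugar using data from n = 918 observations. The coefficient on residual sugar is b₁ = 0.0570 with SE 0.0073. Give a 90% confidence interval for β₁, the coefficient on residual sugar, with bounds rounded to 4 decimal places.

df = n − 2 = 918 − 2 = 916.
t* = t_{0.05, 916} = 1.646519.
Margin = t* × SE = 1.646519 × 0.0073 = 0.012020.
CI: 0.0570 ± 0.012020 → (0.0450, 0.0690).
With 90% confidence, each one-unit increase in residual sugar is associated with a change of between 0.0450 and 0.0690 points in wine quality rating.

(0.0450, 0.0690)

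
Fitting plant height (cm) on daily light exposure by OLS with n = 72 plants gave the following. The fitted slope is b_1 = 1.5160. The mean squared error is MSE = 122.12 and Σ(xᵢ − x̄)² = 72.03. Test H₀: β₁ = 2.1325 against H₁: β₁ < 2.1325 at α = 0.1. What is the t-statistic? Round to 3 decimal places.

t = -0.473

SE(b_1) = √(MSE/Sₓₓ) = √(122.12/72.03) = 1.30208.
t = (1.5160 − 2.1325) / 1.30208 = -0.473.
df = n − 2 = 70.
One-sided p ≈ 0.3187, which is ≥ 0.1, so fail to reject H₀.
The data do not give significant evidence that the true slope on daily light exposure is below 2.1325 cm per unit.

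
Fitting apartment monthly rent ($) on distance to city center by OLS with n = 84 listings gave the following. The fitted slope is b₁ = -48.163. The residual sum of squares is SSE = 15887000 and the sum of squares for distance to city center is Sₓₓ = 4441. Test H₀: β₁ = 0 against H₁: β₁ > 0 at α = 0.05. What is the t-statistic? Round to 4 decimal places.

MSE = SSE/(n − 2) = 15887000/82 = 193744.
SE(b₁) = √(MSE/Sₓₓ) = √(193744/4441) = 6.60501.
t = -48.163 / 6.60501 = -7.2919.
df = n − 2 = 82.
One-sided p ≈ 1.0000, which is ≥ 0.05, so fail to reject H₀.
The data do not give significant evidence that the true slope on distance to city center is positive.

t = -7.2919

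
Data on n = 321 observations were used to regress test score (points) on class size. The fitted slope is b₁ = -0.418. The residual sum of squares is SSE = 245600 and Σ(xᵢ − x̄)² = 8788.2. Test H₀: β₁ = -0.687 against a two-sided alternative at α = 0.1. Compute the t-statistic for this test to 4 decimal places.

t = 0.9088

MSE = SSE/(n − 2) = 245600/319 = 769.906.
SE(b₁) = √(MSE/Sₓₓ) = √(769.906/8788.2) = 0.295984.
t = (-0.418 − (-0.687)) / 0.295984 = 0.9088.
df = n − 2 = 319.
Two-sided p ≈ 0.3641, which is ≥ 0.1, so fail to reject H₀.
The data are consistent with a true slope of -0.687 points per unit of class size.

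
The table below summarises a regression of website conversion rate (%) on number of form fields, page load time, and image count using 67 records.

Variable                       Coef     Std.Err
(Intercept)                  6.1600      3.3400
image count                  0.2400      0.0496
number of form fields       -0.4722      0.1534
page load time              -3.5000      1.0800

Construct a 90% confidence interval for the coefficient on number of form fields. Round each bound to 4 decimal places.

Read off: b = -0.4722, SE = 0.1534 for number of form fields.
df = n − k − 1 = 67 − 3 − 1 = 63.
t* = t_{0.05, 63} = 1.669402.
Margin = t* × SE = 1.669402 × 0.1534 = 0.256086.
CI: -0.4722 ± 0.256086 → (-0.7283, -0.2161).

(-0.7283, -0.2161)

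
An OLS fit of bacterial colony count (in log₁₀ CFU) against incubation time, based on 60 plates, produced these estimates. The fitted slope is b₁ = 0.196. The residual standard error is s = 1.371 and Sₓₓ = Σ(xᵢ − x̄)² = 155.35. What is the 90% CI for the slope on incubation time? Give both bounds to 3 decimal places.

SE(b₁) = s/√Sₓₓ = 1.371/√155.35 = 0.109997.
df = n − 2 = 58.
t* = t_{0.05, 58} = 1.671553.
Margin = t* × SE = 1.671553 × 0.109997 = 0.18387.
CI: 0.196 ± 0.18387 → (0.012, 0.380).
With 90% confidence, each one-unit increase in incubation time is associated with a change of between 0.012 and 0.380 log₁₀ CFU in bacterial colony count.

(0.012, 0.380)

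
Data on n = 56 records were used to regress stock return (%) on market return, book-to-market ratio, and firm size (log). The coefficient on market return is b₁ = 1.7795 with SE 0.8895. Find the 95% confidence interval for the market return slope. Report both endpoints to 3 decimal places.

(-0.005, 3.564)

df = n − k − 1 = 56 − 3 − 1 = 52.
t* = t_{0.025, 52} = 2.006647.
Margin = t* × SE = 2.006647 × 0.8895 = 1.78491.
CI: 1.7795 ± 1.78491 → (-0.005, 3.564).
With 95% confidence, each one-unit increase in market return is associated with a change of between -0.005 and 3.564 % in stock return, holding the other predictors fixed.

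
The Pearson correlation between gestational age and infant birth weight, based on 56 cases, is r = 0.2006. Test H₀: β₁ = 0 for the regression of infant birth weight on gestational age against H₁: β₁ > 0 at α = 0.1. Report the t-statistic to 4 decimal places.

t = 1.5047

t = r·√(n − 2)/√(1 − r²) = 0.2006·√54/√0.95976 = 1.5047.
df = n − 2 = 54.
One-sided p ≈ 0.0691, which is < 0.1, so reject H₀.
There is evidence of a linear association between gestational age and infant birth weight.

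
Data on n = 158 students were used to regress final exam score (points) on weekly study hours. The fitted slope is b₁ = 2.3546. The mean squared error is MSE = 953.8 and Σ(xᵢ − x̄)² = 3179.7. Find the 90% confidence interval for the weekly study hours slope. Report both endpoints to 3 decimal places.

SE(b₁) = √(MSE/Sₓₓ) = √(953.8/3179.7) = 0.547691.
df = n − 2 = 156.
t* = t_{0.05, 156} = 1.65468.
Margin = t* × SE = 1.65468 × 0.547691 = 0.90625.
CI: 2.3546 ± 0.90625 → (1.448, 3.261).
With 90% confidence, each one-unit increase in weekly study hours is associated with a change of between 1.448 and 3.261 points in final exam score.

(1.448, 3.261)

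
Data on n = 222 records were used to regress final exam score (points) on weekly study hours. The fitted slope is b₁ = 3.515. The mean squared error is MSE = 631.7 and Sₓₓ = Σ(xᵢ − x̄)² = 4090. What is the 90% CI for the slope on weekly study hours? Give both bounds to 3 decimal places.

(2.866, 4.164)

SE(b₁) = √(MSE/Sₓₓ) = √(631.7/4090) = 0.393001.
df = n − 2 = 220.
t* = t_{0.05, 220} = 1.651809.
Margin = t* × SE = 1.651809 × 0.393001 = 0.64916.
CI: 3.515 ± 0.64916 → (2.866, 4.164).
With 90% confidence, each one-unit increase in weekly study hours is associated with a change of between 2.866 and 4.164 points in final exam score.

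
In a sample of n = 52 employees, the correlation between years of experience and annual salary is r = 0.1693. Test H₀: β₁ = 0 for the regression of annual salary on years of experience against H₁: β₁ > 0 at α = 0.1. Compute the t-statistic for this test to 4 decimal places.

t = r·√(n − 2)/√(1 − r²) = 0.1693·√50/√0.971338 = 1.2147.
df = n − 2 = 50.
One-sided p ≈ 0.1151, which is ≥ 0.1, so fail to reject H₀.
The data do not give significant evidence of a linear association between years of experience and annual salary.

t = 1.2147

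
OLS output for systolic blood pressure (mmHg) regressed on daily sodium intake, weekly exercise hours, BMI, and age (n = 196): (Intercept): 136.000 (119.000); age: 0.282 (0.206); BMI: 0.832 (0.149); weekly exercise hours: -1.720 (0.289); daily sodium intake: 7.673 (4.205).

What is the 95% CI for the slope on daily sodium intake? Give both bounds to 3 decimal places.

Read off: b = 7.673, SE = 4.205 for daily sodium intake.
df = n − k − 1 = 196 − 4 − 1 = 191.
t* = t_{0.025, 191} = 1.972462.
Margin = t* × SE = 1.972462 × 4.205 = 8.29420.
CI: 7.673 ± 8.29420 → (-0.621, 15.967).

(-0.621, 15.967)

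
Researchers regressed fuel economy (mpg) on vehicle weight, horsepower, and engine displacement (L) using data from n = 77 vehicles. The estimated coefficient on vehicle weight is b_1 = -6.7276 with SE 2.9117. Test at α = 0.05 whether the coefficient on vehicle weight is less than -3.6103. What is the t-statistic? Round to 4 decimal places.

H₀: β₁ = -3.6103 vs H₁: β₁ < -3.6103.
t = (b_1 − β₁⁰)/SE = (-6.7276 − (-3.6103)) / 2.9117 = -1.0706.
df = n − k − 1 = 77 − 3 − 1 = 73.
One-sided p ≈ 0.1439, which is ≥ 0.05, so fail to reject H₀.
The data do not give significant evidence that the true slope on vehicle weight is below -3.6103 mpg per unit, holding the other predictors fixed.

t = -1.0706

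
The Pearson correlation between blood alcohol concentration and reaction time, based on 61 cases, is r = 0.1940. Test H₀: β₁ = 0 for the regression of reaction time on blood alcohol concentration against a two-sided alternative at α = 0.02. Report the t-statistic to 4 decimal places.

t = 1.5190

t = r·√(n − 2)/√(1 − r²) = 0.1940·√59/√0.962364 = 1.5190.
df = n − 2 = 59.
Two-sided p ≈ 0.1341, which is ≥ 0.02, so fail to reject H₀.
The data do not give significant evidence of a linear association between blood alcohol concentration and reaction time.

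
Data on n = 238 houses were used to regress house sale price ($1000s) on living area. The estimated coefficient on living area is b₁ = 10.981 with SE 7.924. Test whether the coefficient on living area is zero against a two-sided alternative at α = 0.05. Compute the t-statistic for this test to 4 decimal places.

t = 1.3858

H₀: β₁ = 0 vs H₁: β₁ ≠ 0.
t = (b₁ − β₁⁰)/SE = 10.981 / 7.924 = 1.3858.
df = n − 2 = 238 − 2 = 236.
Two-sided p ≈ 0.1671, which is ≥ 0.05, so fail to reject H₀.
The data do not give significant evidence of an association between living area and house sale price.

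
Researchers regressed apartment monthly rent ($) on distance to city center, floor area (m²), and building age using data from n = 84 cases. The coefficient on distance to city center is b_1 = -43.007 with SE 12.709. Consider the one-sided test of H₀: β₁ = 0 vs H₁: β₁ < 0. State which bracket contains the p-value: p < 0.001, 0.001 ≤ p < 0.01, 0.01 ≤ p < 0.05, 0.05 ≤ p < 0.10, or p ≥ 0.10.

p < 0.001

t = -43.007 / 12.709 = -3.384.
df = n − k − 1 = 84 − 3 − 1 = 80.
One-sided p = P(T_{80} < t) ≈ 0.0006.
So p < 0.001.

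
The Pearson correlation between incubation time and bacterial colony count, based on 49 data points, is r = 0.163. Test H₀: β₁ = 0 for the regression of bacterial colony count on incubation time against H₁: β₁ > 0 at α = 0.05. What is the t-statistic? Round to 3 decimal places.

t = r·√(n − 2)/√(1 − r²) = 0.163·√47/√0.973431 = 1.133.
df = n − 2 = 47.
One-sided p ≈ 0.1316, which is ≥ 0.05, so fail to reject H₀.
The data do not give significant evidence of a linear association between incubation time and bacterial colony count.

t = 1.133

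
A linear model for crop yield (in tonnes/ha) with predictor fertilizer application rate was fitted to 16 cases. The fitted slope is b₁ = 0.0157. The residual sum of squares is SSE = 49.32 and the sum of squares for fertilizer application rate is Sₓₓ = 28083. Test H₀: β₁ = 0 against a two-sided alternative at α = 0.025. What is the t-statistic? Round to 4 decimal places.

MSE = SSE/(n − 2) = 49.32/14 = 3.52286.
SE(b₁) = √(MSE/Sₓₓ) = √(3.52286/28083) = 0.0112002.
t = 0.0157 / 0.0112002 = 1.4018.
df = n − 2 = 14.
Two-sided p ≈ 0.1828, which is ≥ 0.025, so fail to reject H₀.
The data do not give significant evidence of an association between fertilizer application rate and crop yield.

t = 1.4018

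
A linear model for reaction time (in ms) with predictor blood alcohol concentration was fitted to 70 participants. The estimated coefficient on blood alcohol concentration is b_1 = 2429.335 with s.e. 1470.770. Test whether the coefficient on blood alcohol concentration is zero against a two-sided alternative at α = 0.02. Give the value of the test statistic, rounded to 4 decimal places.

H₀: β₁ = 0 vs H₁: β₁ ≠ 0.
t = (b_1 − β₁⁰)/SE = 2429.335 / 1470.770 = 1.6517.
df = n − 2 = 70 − 2 = 68.
Two-sided p ≈ 0.1032, which is ≥ 0.02, so fail to reject H₀.
The data do not give significant evidence of an association between blood alcohol concentration and reaction time.

t = 1.6517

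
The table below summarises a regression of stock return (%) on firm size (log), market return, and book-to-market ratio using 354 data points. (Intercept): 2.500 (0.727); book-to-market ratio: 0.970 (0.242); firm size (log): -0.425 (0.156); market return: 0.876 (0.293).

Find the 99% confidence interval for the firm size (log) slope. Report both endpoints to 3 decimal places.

(-0.829, -0.021)

Read off: b = -0.425, SE = 0.156 for firm size (log).
df = n − k − 1 = 354 − 3 − 1 = 350.
t* = t_{0.005, 350} = 2.589949.
Margin = t* × SE = 2.589949 × 0.156 = 0.40403.
CI: -0.425 ± 0.40403 → (-0.829, -0.021).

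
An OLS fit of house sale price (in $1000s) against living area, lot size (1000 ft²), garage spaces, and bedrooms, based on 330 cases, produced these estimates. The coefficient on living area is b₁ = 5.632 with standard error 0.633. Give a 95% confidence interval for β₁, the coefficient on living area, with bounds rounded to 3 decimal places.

(4.387, 6.877)

df = n − k − 1 = 330 − 4 − 1 = 325.
t* = t_{0.025, 325} = 1.96729.
Margin = t* × SE = 1.96729 × 0.633 = 1.24529.
CI: 5.632 ± 1.24529 → (4.387, 6.877).
With 95% confidence, each one-unit increase in living area is associated with a change of between 4.387 and 6.877 $1000s in house sale price, holding the other predictors fixed.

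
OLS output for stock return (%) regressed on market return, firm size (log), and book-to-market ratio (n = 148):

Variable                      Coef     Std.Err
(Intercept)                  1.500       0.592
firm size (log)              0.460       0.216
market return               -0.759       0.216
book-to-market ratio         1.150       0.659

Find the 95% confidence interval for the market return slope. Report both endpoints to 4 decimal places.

(-1.1859, -0.3321)

Read off: b = -0.759, SE = 0.216 for market return.
df = n − k − 1 = 148 − 3 − 1 = 144.
t* = t_{0.025, 144} = 1.976575.
Margin = t* × SE = 1.976575 × 0.216 = 0.426940.
CI: -0.759 ± 0.426940 → (-1.1859, -0.3321).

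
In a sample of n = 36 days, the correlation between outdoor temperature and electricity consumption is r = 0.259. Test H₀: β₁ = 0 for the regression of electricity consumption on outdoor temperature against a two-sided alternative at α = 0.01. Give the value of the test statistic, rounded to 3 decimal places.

t = r·√(n − 2)/√(1 − r²) = 0.259·√34/√0.932919 = 1.564.
df = n − 2 = 34.
Two-sided p ≈ 0.1272, which is ≥ 0.01, so fail to reject H₀.
The data do not give significant evidence of a linear association between outdoor temperature and electricity consumption.

t = 1.564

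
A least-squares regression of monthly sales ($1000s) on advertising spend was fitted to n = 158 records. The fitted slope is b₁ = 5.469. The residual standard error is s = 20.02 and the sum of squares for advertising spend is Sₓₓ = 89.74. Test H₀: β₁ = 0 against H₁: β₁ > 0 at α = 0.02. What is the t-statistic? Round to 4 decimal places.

SE(b₁) = s/√Sₓₓ = 20.02/√89.74 = 2.11335.
t = 5.469 / 2.11335 = 2.5878.
df = n − 2 = 156.
One-sided p ≈ 0.0053, which is < 0.02, so reject H₀.
There is evidence that the true slope on advertising spend is positive.

t = 2.5878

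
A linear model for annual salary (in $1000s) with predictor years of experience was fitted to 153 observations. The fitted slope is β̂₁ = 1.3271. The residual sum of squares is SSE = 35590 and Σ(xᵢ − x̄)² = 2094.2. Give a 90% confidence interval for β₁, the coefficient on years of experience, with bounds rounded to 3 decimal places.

MSE = SSE/(n − 2) = 35590/151 = 235.695.
SE(β̂₁) = √(MSE/Sₓₓ) = √(235.695/2094.2) = 0.33548.
df = n − 2 = 151.
t* = t_{0.05, 151} = 1.655007.
Margin = t* × SE = 1.655007 × 0.33548 = 0.55522.
CI: 1.3271 ± 0.55522 → (0.772, 1.882).
With 90% confidence, each one-unit increase in years of experience is associated with a change of between 0.772 and 1.882 $1000s in annual salary.

(0.772, 1.882)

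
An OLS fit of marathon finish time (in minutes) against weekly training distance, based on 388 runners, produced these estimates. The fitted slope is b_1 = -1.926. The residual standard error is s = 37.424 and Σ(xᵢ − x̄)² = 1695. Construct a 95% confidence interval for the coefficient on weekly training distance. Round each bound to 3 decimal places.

SE(b_1) = s/√Sₓₓ = 37.424/√1695 = 0.909003.
df = n − 2 = 386.
t* = t_{0.025, 386} = 1.966129.
Margin = t* × SE = 1.966129 × 0.909003 = 1.78722.
CI: -1.926 ± 1.78722 → (-3.713, -0.139).
With 95% confidence, each one-unit increase in weekly training distance is associated with a change of between -3.713 and -0.139 minutes in marathon finish time.

(-3.713, -0.139)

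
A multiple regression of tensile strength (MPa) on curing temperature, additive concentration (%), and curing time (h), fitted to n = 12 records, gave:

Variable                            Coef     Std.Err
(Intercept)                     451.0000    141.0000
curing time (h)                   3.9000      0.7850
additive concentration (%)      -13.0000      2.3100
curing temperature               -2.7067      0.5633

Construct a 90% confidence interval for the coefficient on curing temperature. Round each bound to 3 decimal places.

Read off: b = -2.7067, SE = 0.5633 for curing temperature.
df = n − k − 1 = 12 − 3 − 1 = 8.
t* = t_{0.05, 8} = 1.859548.
Margin = t* × SE = 1.859548 × 0.5633 = 1.04748.
CI: -2.7067 ± 1.04748 → (-3.754, -1.659).

(-3.754, -1.659)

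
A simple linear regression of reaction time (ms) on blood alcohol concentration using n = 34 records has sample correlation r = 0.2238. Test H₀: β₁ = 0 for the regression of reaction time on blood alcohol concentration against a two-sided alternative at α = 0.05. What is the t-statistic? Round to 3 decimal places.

t = 1.299

t = r·√(n − 2)/√(1 − r²) = 0.2238·√32/√0.949914 = 1.299.
df = n − 2 = 32.
Two-sided p ≈ 0.2032, which is ≥ 0.05, so fail to reject H₀.
The data do not give significant evidence of a linear association between blood alcohol concentration and reaction time.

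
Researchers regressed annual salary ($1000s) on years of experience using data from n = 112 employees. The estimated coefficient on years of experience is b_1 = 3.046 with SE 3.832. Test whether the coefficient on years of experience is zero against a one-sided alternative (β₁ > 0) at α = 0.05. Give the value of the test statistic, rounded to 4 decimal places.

t = 0.7949

H₀: β₁ = 0 vs H₁: β₁ > 0.
t = (b_1 − β₁⁰)/SE = 3.046 / 3.832 = 0.7949.
df = n − 2 = 112 − 2 = 110.
One-sided p ≈ 0.2142, which is ≥ 0.05, so fail to reject H₀.
The data do not give significant evidence that the true slope on years of experience is positive.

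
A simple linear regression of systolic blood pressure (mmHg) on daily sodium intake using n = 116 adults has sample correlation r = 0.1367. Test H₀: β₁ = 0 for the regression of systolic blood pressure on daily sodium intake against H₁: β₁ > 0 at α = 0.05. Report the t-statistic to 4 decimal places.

t = 1.4734

t = r·√(n − 2)/√(1 − r²) = 0.1367·√114/√0.981313 = 1.4734.
df = n − 2 = 114.
One-sided p ≈ 0.0717, which is ≥ 0.05, so fail to reject H₀.
The data do not give significant evidence of a linear association between daily sodium intake and systolic blood pressure.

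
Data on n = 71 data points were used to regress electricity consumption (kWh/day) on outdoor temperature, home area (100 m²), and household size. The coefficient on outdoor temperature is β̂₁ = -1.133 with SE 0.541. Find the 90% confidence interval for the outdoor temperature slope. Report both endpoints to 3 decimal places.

df = n − k − 1 = 71 − 3 − 1 = 67.
t* = t_{0.05, 67} = 1.667916.
Margin = t* × SE = 1.667916 × 0.541 = 0.90234.
CI: -1.133 ± 0.90234 → (-2.035, -0.231).
With 90% confidence, each one-unit increase in outdoor temperature is associated with a change of between -2.035 and -0.231 kWh/day in electricity consumption, holding the other predictors fixed.

(-2.035, -0.231)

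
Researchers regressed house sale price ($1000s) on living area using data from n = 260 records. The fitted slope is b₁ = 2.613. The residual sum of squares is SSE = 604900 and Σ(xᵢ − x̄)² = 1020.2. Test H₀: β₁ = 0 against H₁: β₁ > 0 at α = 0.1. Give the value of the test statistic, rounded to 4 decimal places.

t = 1.7237

MSE = SSE/(n − 2) = 604900/258 = 2344.57.
SE(b₁) = √(MSE/Sₓₓ) = √(2344.57/1020.2) = 1.51597.
t = 2.613 / 1.51597 = 1.7237.
df = n − 2 = 258.
One-sided p ≈ 0.0430, which is < 0.1, so reject H₀.
There is evidence that the true slope on living area is positive.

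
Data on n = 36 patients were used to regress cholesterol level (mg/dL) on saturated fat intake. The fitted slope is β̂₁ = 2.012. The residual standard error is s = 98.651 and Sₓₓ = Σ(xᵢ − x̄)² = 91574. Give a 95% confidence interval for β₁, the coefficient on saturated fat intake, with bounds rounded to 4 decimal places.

SE(β̂₁) = s/√Sₓₓ = 98.651/√91574 = 0.325998.
df = n − 2 = 34.
t* = t_{0.025, 34} = 2.032245.
Margin = t* × SE = 2.032245 × 0.325998 = 0.662508.
CI: 2.012 ± 0.662508 → (1.3495, 2.6745).
With 95% confidence, each one-unit increase in saturated fat intake is associated with a change of between 1.3495 and 2.6745 mg/dL in cholesterol level.

(1.3495, 2.6745)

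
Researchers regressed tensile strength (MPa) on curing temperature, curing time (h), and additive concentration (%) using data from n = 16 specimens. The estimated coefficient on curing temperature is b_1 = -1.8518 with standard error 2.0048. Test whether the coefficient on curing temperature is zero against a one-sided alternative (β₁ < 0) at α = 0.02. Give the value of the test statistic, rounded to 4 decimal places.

t = -0.9237

H₀: β₁ = 0 vs H₁: β₁ < 0.
t = (b_1 − β₁⁰)/SE = -1.8518 / 2.0048 = -0.9237.
df = n − k − 1 = 16 − 3 − 1 = 12.
One-sided p ≈ 0.1869, which is ≥ 0.02, so fail to reject H₀.
The data do not give significant evidence that the true slope on curing temperature is negative, holding the other predictors fixed.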